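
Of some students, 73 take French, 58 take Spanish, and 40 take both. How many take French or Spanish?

|A union B| = |A| + |B| - |A intersect B| = 73 + 58 - 40.

Final answer: 91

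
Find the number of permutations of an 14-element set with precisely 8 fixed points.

Choose which 8 elements are fixed: C(14,8) = 3003.
Derange the remaining 6 using D(j) = (j-1)(D(j-1) + D(j-2)), D(0)=1, D(1)=0: D(2)=1, D(3)=2, D(4)=9, D(5)=44, D(6)=265.
Total: 3003 x 265.

Final answer: C(14,8) D(6) = 795795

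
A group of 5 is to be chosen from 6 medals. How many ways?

C(6,5) = 6!/(5! x (6-5)!).

Final answer: C(6,5) = 6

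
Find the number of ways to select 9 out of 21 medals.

C(21,9) = 21!/(9! x 12!).

Final answer: \binom{21}{9} = 293930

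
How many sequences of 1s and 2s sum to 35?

Let f(n) be the number of climbs. Removing the last move (1 or 2 steps) gives f(n) = f(n-1) + f(n-2); base cases f(1)=1, f(2)=2.
Building up term by term: f(1)=1, f(2)=2, f(3)=3, f(4)=5, f(5)=8, f(6)=13, f(7)=21, f(8)=34, f(9)=55, f(10)=89, f(11)=144, f(12)=233, f(13)=377, f(14)=610, f(15)=987, f(16)=1597, f(17)=2584, f(18)=4181, f(19)=6765, f(20)=10946, f(21)=17711, f(22)=28657, f(23)=46368, f(24)=75025, f(25)=121393, f(26)=196418, f(27)=317811, f(28)=514229, f(29)=832040, f(30)=1346269, f(31)=2178309, f(32)=3524578, f(33)=5702887, f(34)=9227465, f(35)=14930352.

Final answer: 14930352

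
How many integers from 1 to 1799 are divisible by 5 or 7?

Multiples of 5: 359. Multiples of 7: 257. Of both (lcm=35): 51.
By inclusion-exclusion: 359 + 257 - 51.

Final answer: 565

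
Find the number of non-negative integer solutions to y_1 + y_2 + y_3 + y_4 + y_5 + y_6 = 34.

Stars and bars with 34 stars and 5 bars:
C(34+6-1, 6-1) = C(39,5).

Final answer: C(39,5) = 575757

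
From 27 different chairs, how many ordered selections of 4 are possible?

P(27,4) = 27!/(27-4)! = 27!/23!.

Final answer: P(27,4) = 421200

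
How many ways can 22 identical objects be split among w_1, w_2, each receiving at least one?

Substitute w'_i = w_i - 1 (so w'_i >= 0). Then sum w'_i = 22 - 2 = 20.
Stars and bars: C(20+2-1, 2-1) = C(21,1).

Final answer: C(21,1) = 21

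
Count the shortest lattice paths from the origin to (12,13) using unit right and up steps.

Each path has 12 right steps and 13 up steps in some order (25 steps total).
Choose which 13 of the 25 steps are up: C(25,13).

Final answer: C(25,13) = 5200300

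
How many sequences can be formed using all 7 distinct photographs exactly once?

The number of ways to arrange 7 distinct objects is 7!.

Final answer: 7! = 5040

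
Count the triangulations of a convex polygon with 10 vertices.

This is a standard Catalan-number count: the answer is C_n. Here n = 10 - 2 = 8.
Using C_0 = 1 and C_(k+1) = C_k x 2(2k+1)/(k+2), build up term by term: C_1=1, C_2=2, C_3=5, C_4=14, C_5=42, C_6=132, C_7=429, C_8=1430.

Final answer: C_{8} = 1430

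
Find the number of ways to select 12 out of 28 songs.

C(28,12) = 28!/(12! x 16!).

Final answer: \binom{28}{12} = 30421755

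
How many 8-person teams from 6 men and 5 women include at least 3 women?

Sum over valid woman counts:
C(5,3)C(6,5) = 60
C(5,4)C(6,4) = 75
C(5,5)C(6,3) = 20
Total: 60 + 75 + 20.

Final answer: 155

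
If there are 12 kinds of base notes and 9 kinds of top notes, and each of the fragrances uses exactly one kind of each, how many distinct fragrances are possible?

By the multiplication principle: 12 x 9.

Final answer: 108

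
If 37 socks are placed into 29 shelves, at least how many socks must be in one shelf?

By the pigeonhole principle: ceiling(37/29).

Final answer: 2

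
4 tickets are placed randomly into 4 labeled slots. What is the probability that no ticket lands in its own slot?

Use the recurrence D(n) = (n-1)(D(n-1) + D(n-2)) with D(0)=1, D(1)=0.
Building up: D(2)=1, D(3)=2, D(4)=9.
Total arrangements: 4! = 24.
Probability = D(4)/4! = 3/8.

Final answer: D(4)/4! = 9/24 = 0.375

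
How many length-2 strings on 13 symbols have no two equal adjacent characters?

Let g(n) count such strings. g(1) = 13, and each valid string of length n-1 extends in 12 ways (any symbol but the last), so g(n) = 12 g(n-1).
Total: g(2) = 13 x 12^1.

Final answer: 13 x 12^{1} = 156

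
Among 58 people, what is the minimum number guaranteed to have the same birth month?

There are 12 possible values for birth month. With 58 people and 12 categories, by pigeonhole: ceiling(58/12).

Final answer: 5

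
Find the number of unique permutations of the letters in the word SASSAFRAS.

Letters (A:3, F:1, R:1, S:4). Total letters: 9.
Permutations = 9!/(4! x 3!).

Final answer: 2520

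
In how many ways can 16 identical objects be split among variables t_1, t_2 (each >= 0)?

Stars and bars with 16 stars and 1 bars:
C(16+2-1, 2-1) = C(17,1).

Final answer: C(17,1) = 17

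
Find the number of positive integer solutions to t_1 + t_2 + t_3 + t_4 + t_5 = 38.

Substitute t'_i = t_i - 1 (so t'_i >= 0). Then sum t'_i = 38 - 5 = 33.
Stars and bars: C(33+5-1, 5-1) = C(37,4).

Final answer: C(37,4) = 66045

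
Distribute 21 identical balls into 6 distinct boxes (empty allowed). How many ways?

Stars and bars: C(n+k-1, k-1) = C(26,5).

Final answer: C(26,5) = 65780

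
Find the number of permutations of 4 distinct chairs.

The number of ways to arrange 4 distinct objects is 4!.

Final answer: 4! = 24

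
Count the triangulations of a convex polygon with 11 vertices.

The structures are counted by the Catalan number C_n. Here n = 11 - 2 = 9.
Using C_0 = 1 and C_(k+1) = C_k x 2(2k+1)/(k+2), build up term by term: C_1=1, C_2=2, C_3=5, C_4=14, C_5=42, C_6=132, C_7=429, C_8=1430, C_9=4862.

Final answer: C_{9} = 4862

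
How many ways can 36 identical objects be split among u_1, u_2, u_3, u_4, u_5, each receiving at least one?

Substitute u'_i = u_i - 1 (so u'_i >= 0). Then sum u'_i = 36 - 5 = 31.
Stars and bars: C(31+5-1, 5-1) = C(35,4).

Final answer: C(35,4) = 52360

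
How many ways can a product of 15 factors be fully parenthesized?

The structures are counted by the Catalan number C_n. Here n = 15 - 1 = 14.
C_n = C(2n,n) - C(2n,n+1), so C_{14} = C(28,14) - C(28,15) = 40116600 - 37442160.

Final answer: C_{14} = 2674440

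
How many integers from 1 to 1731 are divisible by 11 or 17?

Multiples of 11: 157. Multiples of 17: 101. Of both (lcm=187): 9.
By inclusion-exclusion: 157 + 101 - 9.

Final answer: 249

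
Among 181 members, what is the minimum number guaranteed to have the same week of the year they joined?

There are 52 possible values for week of the year they joined. With 181 members and 52 categories, by pigeonhole: ceiling(181/52).

Final answer: 4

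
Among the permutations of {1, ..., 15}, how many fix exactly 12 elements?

Choose which 12 elements are fixed: C(15,12) = 455.
Derange the remaining 3 using D(j) = (j-1)(D(j-1) + D(j-2)), D(0)=1, D(1)=0: D(2)=1, D(3)=2.
Total: 455 x 2.

Final answer: C(15,12) D(3) = 910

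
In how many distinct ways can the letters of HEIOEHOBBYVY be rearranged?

Letters (B:2, E:2, H:2, I:1, O:2, V:1, Y:2). Total letters: 12.
Permutations = 12!/(2! x 2! x 2! x 2! x 2!).

Final answer: 14968800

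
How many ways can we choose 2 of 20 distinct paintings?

C(20,2) = 20!/(2! x (20-2)!).

Final answer: C(20,2) = 190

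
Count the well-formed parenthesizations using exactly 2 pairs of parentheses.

This is counted by the nth Catalan number C_n. Here n = 2 (pairs).
Using C_0 = 1 and C_(k+1) = C_k x 2(2k+1)/(k+2), build up term by term: C_1=1, C_2=2.

Final answer: C_{2} = 2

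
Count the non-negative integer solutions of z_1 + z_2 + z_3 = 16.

Stars and bars with 16 stars and 2 bars:
C(16+3-1, 3-1) = C(18,2).

Final answer: C(18,2) = 153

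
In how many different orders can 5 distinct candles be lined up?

The number of ways to arrange 5 distinct objects is 5!.

Final answer: 5! = 120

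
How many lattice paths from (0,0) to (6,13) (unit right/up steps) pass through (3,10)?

Paths (0,0)->(3,10): C(13,10) = 286.
Paths (3,10)->(6,13): C(6,3) = 20.
By multiplication principle: 286 x 20.

Final answer: 5720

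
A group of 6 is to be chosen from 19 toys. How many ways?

C(19,6) = 19!/(6! x 13!).

Final answer: \binom{19}{6} = 27132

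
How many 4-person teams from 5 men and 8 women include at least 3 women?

Sum over valid woman counts:
C(8,3)C(5,1) = 280
C(8,4)C(5,0) = 70
Total: 280 + 70.

Final answer: 350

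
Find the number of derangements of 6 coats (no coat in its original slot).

Derangements satisfy D(n) = (n-1)(D(n-1) + D(n-2)), starting from D(0)=1, D(1)=0.
D(2) = 1 x (0 + 1) = 1
D(3) = 2 x (1 + 0) = 2
D(4) = 3 x (2 + 1) = 9
D(5) = 4 x (9 + 2) = 44
D(6) = 5 x (D(5) + D(4)) = 5 x (44 + 9)

Final answer: D(6) = 265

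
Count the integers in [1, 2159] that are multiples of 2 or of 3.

Multiples of 2: 1079. Multiples of 3: 719. Of both (lcm=6): 359.
By inclusion-exclusion: 1079 + 719 - 359.

Final answer: 1439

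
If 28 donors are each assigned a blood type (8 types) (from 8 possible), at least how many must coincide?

There are 8 possible values for blood type (8 types). With 28 donors and 8 categories, by pigeonhole: ceiling(28/8).

Final answer: 4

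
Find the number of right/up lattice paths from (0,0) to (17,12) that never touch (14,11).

Total paths to (17,12): C(29,12) = 51895935.
Paths through (14,11): C(25,11) x C(4,1) = 17829600.
Avoiding (14,11): 51895935 - 17829600.

Final answer: 34066335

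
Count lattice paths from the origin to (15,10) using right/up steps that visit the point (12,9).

Paths (0,0)->(12,9): C(21,9) = 293930.
Paths (12,9)->(15,10): C(4,1) = 4.
By multiplication principle: 293930 x 4.

Final answer: 1175720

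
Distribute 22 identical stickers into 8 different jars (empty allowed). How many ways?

Stars and bars: C(n+k-1, k-1) = C(29,7).

Final answer: C(29,7) = 1560780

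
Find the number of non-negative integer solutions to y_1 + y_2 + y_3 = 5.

Stars and bars with 5 stars and 2 bars:
C(5+3-1, 3-1) = C(7,2).

Final answer: C(7,2) = 21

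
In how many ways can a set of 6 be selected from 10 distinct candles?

C(10,6) = 10!/(6! x (10-6)!).

Final answer: C(10,6) = 210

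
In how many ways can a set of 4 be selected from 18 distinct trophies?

C(18,4) = 18!/(4! x (18-4)!).

Final answer: C(18,4) = 3060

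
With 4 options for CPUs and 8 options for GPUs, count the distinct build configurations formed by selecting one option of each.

By the multiplication principle: 4 x 8.

Final answer: 32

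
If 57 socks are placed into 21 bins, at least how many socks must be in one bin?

By the pigeonhole principle: ceiling(57/21).

Final answer: 3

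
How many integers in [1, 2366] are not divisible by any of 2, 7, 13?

|div by 2|=1183, |div by 7|=338, |div by 13|=182.
|div by 2&7|=169, |div by 2&13|=91, |div by 7&13|=26, |div by all|=13.
By inclusion-exclusion, divisible by at least one: 1183+338+182-169-91-26+13 = 1430.
Not divisible by any: 2366 - 1430.

Final answer: 936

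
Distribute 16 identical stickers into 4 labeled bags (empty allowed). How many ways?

Stars and bars: C(n+k-1, k-1) = C(19,3).

Final answer: C(19,3) = 969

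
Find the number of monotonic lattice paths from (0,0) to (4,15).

Each path has 4 right steps and 15 up steps in some order (19 steps total).
Choose which 15 of the 19 steps are up: C(19,15).

Final answer: C(19,15) = 3876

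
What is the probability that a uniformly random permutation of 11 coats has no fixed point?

D(n) = (n-1)(D(n-1) + D(n-2)), D(0)=1, D(1)=0.
Building up: D(2)=1, D(3)=2, D(4)=9, D(5)=44, D(6)=265, D(7)=1854, D(8)=14833, D(9)=133496, D(10)=1334961, D(11)=14684570.
Total arrangements: 11! = 39916800.
Probability = D(11)/11! = 1468457/3991680.

Final answer: D(11)/11! = 14684570/39916800 = 0.367879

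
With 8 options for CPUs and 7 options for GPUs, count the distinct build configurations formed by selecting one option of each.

By the multiplication principle: 8 x 7.

Final answer: 56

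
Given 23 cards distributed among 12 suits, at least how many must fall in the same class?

By pigeonhole with 23 objects and 12 categories: ceiling(23/12).

Final answer: 2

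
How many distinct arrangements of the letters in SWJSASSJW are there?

Letters (A:1, J:2, S:4, W:2). Total letters: 9.
Permutations = 9!/(4! x 2! x 2!).

Final answer: 3780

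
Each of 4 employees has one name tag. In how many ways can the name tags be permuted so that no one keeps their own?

Derangements satisfy D(n) = (n-1)(D(n-1) + D(n-2)), starting from D(0)=1, D(1)=0.
D(2) = 1 x (0 + 1) = 1
D(3) = 2 x (1 + 0) = 2
D(4) = 3 x (D(3) + D(2)) = 3 x (2 + 1)

Final answer: D(4) = 9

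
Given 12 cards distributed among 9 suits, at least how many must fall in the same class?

By pigeonhole with 12 objects and 9 categories: ceiling(12/9).

Final answer: 2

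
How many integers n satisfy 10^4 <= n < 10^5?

These are the integers in [10^4, 10^5), so the count is 10^5 - 10^4 = 9 x 10^4.

Final answer: 90000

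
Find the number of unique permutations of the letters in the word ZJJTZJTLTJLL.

Letters (J:4, L:3, T:3, Z:2). Total letters: 12.
Permutations = 12!/(4! x 3! x 3! x 2!).

Final answer: 277200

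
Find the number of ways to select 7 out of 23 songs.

C(23,7) = 23!/(7! x (23-7)!).

Final answer: C(23,7) = 245157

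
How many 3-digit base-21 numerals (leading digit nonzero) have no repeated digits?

First digit: 20 (nonzero). Second: 20 (not first). Third: 19, etc.
Total: 20 x 20 x 19.

Final answer: 7600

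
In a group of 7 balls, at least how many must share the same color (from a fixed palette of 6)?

There are 6 possible values for color (from a fixed palette of 6). With 7 balls and 6 categories, by pigeonhole: ceiling(7/6).

Final answer: 2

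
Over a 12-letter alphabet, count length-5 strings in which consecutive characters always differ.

Let g(n) count such strings. g(1) = 12, and each valid string of length n-1 extends in 11 ways (any symbol but the last), so g(n) = 11 g(n-1).
Total: g(5) = 12 x 11^4.

Final answer: 12 x 11^{4} = 175692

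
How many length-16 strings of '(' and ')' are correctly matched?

The structures are counted by the Catalan number C_n. Here n = 8 (pairs).
Using C_0 = 1 and C_(k+1) = C_k x 2(2k+1)/(k+2), build up term by term: C_1=1, C_2=2, C_3=5, C_4=14, C_5=42, C_6=132, C_7=429, C_8=1430.

Final answer: C_{8} = 1430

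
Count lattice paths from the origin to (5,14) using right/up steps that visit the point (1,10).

Paths (0,0)->(1,10): C(11,10) = 11.
Paths (1,10)->(5,14): C(8,4) = 70.
By multiplication principle: 11 x 70.

Final answer: 770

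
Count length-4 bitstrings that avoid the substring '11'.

Let a(n) count valid strings. If the last bit is 0 the prefix is any valid string of length n-1; if it is 1 the string must end in 01 with a valid prefix of length n-2. So a(n) = a(n-1) + a(n-2), a(1)=2, a(2)=3.
Building up term by term: a(1)=2, a(2)=3, a(3)=5, a(4)=8.

Final answer: 8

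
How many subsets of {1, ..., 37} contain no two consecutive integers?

Condition on whether n belongs to the subset: if not, any valid subset of {1, ..., n-1} works (a(n-1)); if so, n-1 is excluded and the rest is a valid subset of {1, ..., n-2} (a(n-2)). Hence a(n) = a(n-1) + a(n-2), a(1)=2, a(2)=3.
Computing successive values: a(1)=2, a(2)=3, a(3)=5, a(4)=8, a(5)=13, a(6)=21, a(7)=34, a(8)=55, a(9)=89, a(10)=144, a(11)=233, a(12)=377, a(13)=610, a(14)=987, a(15)=1597, a(16)=2584, a(17)=4181, a(18)=6765, a(19)=10946, a(20)=17711, a(21)=28657, a(22)=46368, a(23)=75025, a(24)=121393, a(25)=196418, a(26)=317811, a(27)=514229, a(28)=832040, a(29)=1346269, a(30)=2178309, a(31)=3524578, a(32)=5702887, a(33)=9227465, a(34)=14930352, a(35)=24157817, a(36)=39088169, a(37)=63245986.

Final answer: 63245986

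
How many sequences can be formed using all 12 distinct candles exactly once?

The number of ways to arrange 12 distinct objects is 12!.

Final answer: 12! = 479001600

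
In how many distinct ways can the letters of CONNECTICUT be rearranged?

Letters (C:3, E:1, I:1, N:2, O:1, T:2, U:1). Total letters: 11.
Permutations = 11!/(3! x 2! x 2!).

Final answer: 1663200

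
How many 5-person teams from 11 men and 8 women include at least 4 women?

Sum over valid woman counts:
C(8,4)C(11,1) = 770
C(8,5)C(11,0) = 56
Total: 770 + 56.

Final answer: 826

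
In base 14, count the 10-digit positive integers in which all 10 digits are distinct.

The leading digit has 13 choices (anything but zero); the next has 13 (anything but the first), then 12, and so on, one fewer each time.
Total: 13 x 13 x 12 x 11 x 10 x 9 x 8 x 7 x 6 x 5.

Final answer: 3372969600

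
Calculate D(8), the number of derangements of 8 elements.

D(n) = (n-1)(D(n-1) + D(n-2)), D(0)=1, D(1)=0.
Building up: D(2)=1, D(3)=2, D(4)=9, D(5)=44, D(6)=265, D(7)=1854.
D(8) = 7 x (D(7) + D(6)) = 7 x (1854 + 265).

Final answer: D(8) = 14833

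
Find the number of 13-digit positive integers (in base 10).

The leading digit cannot be 0 (9 options); the other 12 digits can be anything (10 options each).
Total: 9 x 10^12.

Final answer: 9000000000000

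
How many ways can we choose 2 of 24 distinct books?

C(24,2) = 24!/(2! x (24-2)!).

Final answer: C(24,2) = 276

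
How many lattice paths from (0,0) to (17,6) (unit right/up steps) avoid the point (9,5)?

Total paths to (17,6): C(23,6) = 100947.
Paths through (9,5): C(14,5) x C(9,1) = 18018.
Avoiding (9,5): 100947 - 18018.

Final answer: 82929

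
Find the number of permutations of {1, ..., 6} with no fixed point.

D(n) = (n-1)(D(n-1) + D(n-2)), D(0)=1, D(1)=0.
Building up: D(2)=1, D(3)=2, D(4)=9, D(5)=44.
D(6) = 5 x (D(5) + D(4)) = 5 x (44 + 9).

Final answer: D(6) = 265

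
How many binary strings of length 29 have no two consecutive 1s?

Classify by the final bit: ...0 gives a(n-1) strings, ...01 gives a(n-2) strings. Thus a(n) = a(n-1) + a(n-2) with a(1)=2, a(2)=3.
Building up term by term: a(1)=2, a(2)=3, a(3)=5, a(4)=8, a(5)=13, a(6)=21, a(7)=34, a(8)=55, a(9)=89, a(10)=144, a(11)=233, a(12)=377, a(13)=610, a(14)=987, a(15)=1597, a(16)=2584, a(17)=4181, a(18)=6765, a(19)=10946, a(20)=17711, a(21)=28657, a(22)=46368, a(23)=75025, a(24)=121393, a(25)=196418, a(26)=317811, a(27)=514229, a(28)=832040, a(29)=1346269.

Final answer: 1346269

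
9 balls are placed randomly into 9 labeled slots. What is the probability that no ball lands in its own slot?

D(n) = (n-1)(D(n-1) + D(n-2)), D(0)=1, D(1)=0.
Building up: D(2)=1, D(3)=2, D(4)=9, D(5)=44, D(6)=265, D(7)=1854, D(8)=14833, D(9)=133496.
Total arrangements: 9! = 362880.
Probability = D(9)/9! = 16687/45360.

Final answer: D(9)/9! = 133496/362880 = 0.367879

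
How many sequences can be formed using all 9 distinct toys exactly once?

The number of ways to arrange 9 distinct objects is 9!.

Final answer: 9! = 362880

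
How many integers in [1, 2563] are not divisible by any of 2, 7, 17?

|div by 2|=1281, |div by 7|=366, |div by 17|=150.
|div by 2&7|=183, |div by 2&17|=75, |div by 7&17|=21, |div by all|=10.
By inclusion-exclusion, divisible by at least one: 1281+366+150-183-75-21+10 = 1528.
Not divisible by any: 2563 - 1528.

Final answer: 1035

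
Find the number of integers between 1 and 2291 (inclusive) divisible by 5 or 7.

Multiples of 5: 458. Multiples of 7: 327. Of both (lcm=35): 65.
By inclusion-exclusion: 458 + 327 - 65.

Final answer: 720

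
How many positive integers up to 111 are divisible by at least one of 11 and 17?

Multiples of 11: 10. Multiples of 17: 6. Of both (lcm=187): 0.
By inclusion-exclusion: 10 + 6 - 0.

Final answer: 16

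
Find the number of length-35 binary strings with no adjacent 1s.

Classify by the final bit: ...0 gives a(n-1) strings, ...01 gives a(n-2) strings. Thus a(n) = a(n-1) + a(n-2) with a(1)=2, a(2)=3.
Building up term by term: a(1)=2, a(2)=3, a(3)=5, a(4)=8, a(5)=13, a(6)=21, a(7)=34, a(8)=55, a(9)=89, a(10)=144, a(11)=233, a(12)=377, a(13)=610, a(14)=987, a(15)=1597, a(16)=2584, a(17)=4181, a(18)=6765, a(19)=10946, a(20)=17711, a(21)=28657, a(22)=46368, a(23)=75025, a(24)=121393, a(25)=196418, a(26)=317811, a(27)=514229, a(28)=832040, a(29)=1346269, a(30)=2178309, a(31)=3524578, a(32)=5702887, a(33)=9227465, a(34)=14930352, a(35)=24157817.

Final answer: 24157817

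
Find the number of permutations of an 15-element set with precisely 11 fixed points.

Choose which 11 elements are fixed: C(15,11) = 1365.
Derange the remaining 4 using D(j) = (j-1)(D(j-1) + D(j-2)), D(0)=1, D(1)=0: D(2)=1, D(3)=2, D(4)=9.
Total: 1365 x 9.

Final answer: C(15,11) D(4) = 12285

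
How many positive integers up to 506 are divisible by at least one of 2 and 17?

Multiples of 2: 253. Multiples of 17: 29. Of both (lcm=34): 14.
By inclusion-exclusion: 253 + 29 - 14.

Final answer: 268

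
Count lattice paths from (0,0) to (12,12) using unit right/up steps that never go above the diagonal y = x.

Total monotonic paths to (12,12): C(24,12) = 2704156.
Paths that cross above y=x (reflection bijection): C(24,13) = 2496144.
Valid Dyck paths: 2704156 - 2496144.
(These counts are the Catalan numbers.)

Final answer: C_{12} = 208012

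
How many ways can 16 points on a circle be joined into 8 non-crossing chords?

This is counted by the nth Catalan number C_n. Here n = 16/2 = 8.
C_n = C(2n,n)/(n+1), so C_{8} = C(16,8)/9 = 12870/9.

Final answer: C_{8} = 1430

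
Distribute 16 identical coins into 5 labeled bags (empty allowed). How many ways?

Stars and bars: C(n+k-1, k-1) = C(20,4).

Final answer: C(20,4) = 4845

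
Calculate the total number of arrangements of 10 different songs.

The number of ways to arrange 10 distinct objects is 10!.

Final answer: 10! = 3628800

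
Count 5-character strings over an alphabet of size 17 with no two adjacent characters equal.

First character: 17 choices. Each subsequent: 16 choices (must differ from the previous one).
Total: 17 x 16^4.

Final answer: 17 x 16^{4} = 1114112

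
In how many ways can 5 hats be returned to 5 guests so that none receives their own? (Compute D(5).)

Derangements satisfy D(n) = (n-1)(D(n-1) + D(n-2)), starting from D(0)=1, D(1)=0.
D(2) = 1 x (0 + 1) = 1
D(3) = 2 x (1 + 0) = 2
D(4) = 3 x (2 + 1) = 9
D(5) = 4 x (D(4) + D(3)) = 4 x (9 + 2)

Final answer: D(5) = 44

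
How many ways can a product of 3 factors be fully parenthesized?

This is a standard Catalan-number count: the answer is C_n. Here n = 3 - 1 = 2.
C_n = (2n)!/(n!(n+1)!), so C_{2} = 4!/(2! x 3!) = C(4,2)/3 = 6/3.

Final answer: C_{2} = 2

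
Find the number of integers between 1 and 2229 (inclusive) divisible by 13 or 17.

Multiples of 13: 171. Multiples of 17: 131. Of both (lcm=221): 10.
By inclusion-exclusion: 171 + 131 - 10.

Final answer: 292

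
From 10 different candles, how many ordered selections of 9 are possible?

P(10,9) = 10!/(10-9)! = 10!/1!.

Final answer: P(10,9) = 3628800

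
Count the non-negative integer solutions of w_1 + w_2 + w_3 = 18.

Stars and bars with 18 stars and 2 bars:
C(18+3-1, 3-1) = C(20,2).

Final answer: C(20,2) = 190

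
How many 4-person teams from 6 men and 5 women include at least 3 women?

Sum over valid woman counts:
C(5,3)C(6,1) = 60
C(5,4)C(6,0) = 5
Total: 60 + 5.

Final answer: 65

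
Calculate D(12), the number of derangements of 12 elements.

D(n) = (n-1)(D(n-1) + D(n-2)), D(0)=1, D(1)=0.
D(2) = 1 x (0 + 1) = 1
D(3) = 2 x (1 + 0) = 2
D(4) = 3 x (2 + 1) = 9
D(5) = 4 x (9 + 2) = 44
D(6) = 5 x (44 + 9) = 265
D(7) = 6 x (265 + 44) = 1854
D(8) = 7 x (1854 + 265) = 14833
D(9) = 8 x (14833 + 1854) = 133496
D(10) = 9 x (133496 + 14833) = 1334961
D(11) = 10 x (1334961 + 133496) = 14684570
D(12) = 11 x (D(11) + D(10)) = 11 x (14684570 + 1334961)

Final answer: D(12) = 176214841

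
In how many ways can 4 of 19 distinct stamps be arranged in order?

P(19,4) = 19!/(19-4)! = 19!/15!.

Final answer: P(19,4) = 93024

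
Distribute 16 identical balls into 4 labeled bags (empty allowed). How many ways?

Stars and bars: C(n+k-1, k-1) = C(19,3).

Final answer: C(19,3) = 969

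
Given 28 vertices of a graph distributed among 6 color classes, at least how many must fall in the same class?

By pigeonhole with 28 objects and 6 categories: ceiling(28/6).

Final answer: 5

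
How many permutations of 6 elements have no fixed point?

Use the recurrence D(n) = (n-1)(D(n-1) + D(n-2)) with D(0)=1, D(1)=0.
D(2) = 1 x (0 + 1) = 1
D(3) = 2 x (1 + 0) = 2
D(4) = 3 x (2 + 1) = 9
D(5) = 4 x (9 + 2) = 44
D(6) = 5 x (D(5) + D(4)) = 5 x (44 + 9)

Final answer: D(6) = 265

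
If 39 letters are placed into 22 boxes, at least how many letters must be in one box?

By the pigeonhole principle: ceiling(39/22).

Final answer: 2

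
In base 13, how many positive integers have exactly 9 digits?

These are the integers in [13^8, 13^9), so the count is 13^9 - 13^8 = 12 x 13^8.

Final answer: 9788768652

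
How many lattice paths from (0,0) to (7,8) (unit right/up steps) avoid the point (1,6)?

Total paths to (7,8): C(15,8) = 6435.
Paths through (1,6): C(7,6) x C(8,2) = 196.
Avoiding (1,6): 6435 - 196.

Final answer: 6239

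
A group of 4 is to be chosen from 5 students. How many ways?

C(5,4) = 5!/(4! x (5-4)!).

Final answer: C(5,4) = 5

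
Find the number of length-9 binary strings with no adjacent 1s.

A valid string ends in 0 (append to any length-(n-1) valid string) or in 01 (append to any length-(n-2) valid string), so a(n) = a(n-1) + a(n-2) with a(1)=2, a(2)=3.
Building up term by term: a(1)=2, a(2)=3, a(3)=5, a(4)=8, a(5)=13, a(6)=21, a(7)=34, a(8)=55, a(9)=89.

Final answer: 89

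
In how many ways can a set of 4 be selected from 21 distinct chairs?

C(21,4) = 21!/(4! x 17!).

Final answer: \binom{21}{4} = 5985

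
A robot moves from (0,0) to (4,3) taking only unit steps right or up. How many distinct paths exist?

Each path has 4 right steps and 3 up steps in some order (7 steps total).
Choose which 3 of the 7 steps are up: C(7,3).

Final answer: C(7,3) = 35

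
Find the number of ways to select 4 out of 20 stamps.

C(20,4) = 20!/(4! x 16!).

Final answer: \binom{20}{4} = 4845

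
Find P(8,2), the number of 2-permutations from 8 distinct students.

P(8,2) = 8!/(8-2)! = 8!/6!.

Final answer: P(8,2) = 56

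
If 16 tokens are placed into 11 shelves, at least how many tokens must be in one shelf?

By the pigeonhole principle: ceiling(16/11).

Final answer: 2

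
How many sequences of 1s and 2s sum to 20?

Condition on the final move: it is a 1-step (f(n-1) ways to get there) or a 2-step (f(n-2) ways), so f(n) = f(n-1) + f(n-2), with f(1)=1, f(2)=2.
Iterating the recurrence: f(1)=1, f(2)=2, f(3)=3, f(4)=5, f(5)=8, f(6)=13, f(7)=21, f(8)=34, f(9)=55, f(10)=89, f(11)=144, f(12)=233, f(13)=377, f(14)=610, f(15)=987, f(16)=1597, f(17)=2584, f(18)=4181, f(19)=6765, f(20)=10946.

Final answer: 10946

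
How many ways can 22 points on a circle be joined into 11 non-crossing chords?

The structures are counted by the Catalan number C_n. Here n = 22/2 = 11.
C_n = (2n)!/(n!(n+1)!), so C_{11} = 22!/(11! x 12!) = C(22,11)/12 = 705432/12.

Final answer: C_{11} = 58786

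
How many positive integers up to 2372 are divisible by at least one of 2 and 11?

Multiples of 2: 1186. Multiples of 11: 215. Of both (lcm=22): 107.
By inclusion-exclusion: 1186 + 215 - 107.

Final answer: 1294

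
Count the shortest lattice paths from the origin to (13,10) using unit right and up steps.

Each path has 13 right steps and 10 up steps in some order (23 steps total).
Choose which 10 of the 23 steps are up: C(23,10).

Final answer: C(23,10) = 1144066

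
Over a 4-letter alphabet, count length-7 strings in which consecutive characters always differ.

First character: 4 choices. Each subsequent: 3 choices (must differ from the previous one).
Total: 4 x 3^6.

Final answer: 4 x 3^{6} = 2916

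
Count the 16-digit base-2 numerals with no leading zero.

In base 2, the leading digit has 1 choices (1..1); each of the remaining 15 digits has 2 choices.
Total: 1 x 2^15.

Final answer: 32768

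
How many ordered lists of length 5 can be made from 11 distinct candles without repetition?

P(11,5) = 11!/(11-5)! = 11!/6!.

Final answer: P(11,5) = 55440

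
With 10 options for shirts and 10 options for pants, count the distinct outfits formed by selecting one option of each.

By the multiplication principle: 10 x 10.

Final answer: 100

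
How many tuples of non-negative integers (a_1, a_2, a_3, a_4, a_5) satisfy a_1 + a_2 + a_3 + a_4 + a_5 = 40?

Stars and bars with 40 stars and 4 bars:
C(40+5-1, 5-1) = C(44,4).

Final answer: C(44,4) = 135751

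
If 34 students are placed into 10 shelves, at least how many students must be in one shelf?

By the pigeonhole principle: ceiling(34/10).

Final answer: 4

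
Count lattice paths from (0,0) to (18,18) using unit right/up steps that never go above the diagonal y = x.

Total monotonic paths to (18,18): C(36,18) = 9075135300.
By the reflection principle, paths that go above the diagonal number C(36,19) = 8597496600.
Valid Dyck paths: 9075135300 - 8597496600.
(These counts are the Catalan numbers.)

Final answer: C_{18} = 477638700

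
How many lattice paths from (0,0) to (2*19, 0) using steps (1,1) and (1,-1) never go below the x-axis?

Total monotonic paths to (19,19): C(38,19) = 35345263800.
Paths that cross above y=x (reflection bijection): C(38,20) = 33578000610.
Valid Dyck paths: 35345263800 - 33578000610.
(Check: C(38,19) - C(38,20) = C(38,19)/20, the Catalan number C_{19}.)

Final answer: C_{19} = 1767263190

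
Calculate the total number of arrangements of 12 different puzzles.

The number of ways to arrange 12 distinct objects is 12!.

Final answer: 12! = 479001600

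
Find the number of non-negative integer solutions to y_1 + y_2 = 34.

Stars and bars with 34 stars and 1 bars:
C(34+2-1, 2-1) = C(35,1).

Final answer: C(35,1) = 35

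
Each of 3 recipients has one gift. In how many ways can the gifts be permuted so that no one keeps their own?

Derangements satisfy D(n) = (n-1)(D(n-1) + D(n-2)), starting from D(0)=1, D(1)=0.
D(2) = 1 x (0 + 1) = 1
D(3) = 2 x (D(2) + D(1)) = 2 x (1 + 0)

Final answer: D(3) = 2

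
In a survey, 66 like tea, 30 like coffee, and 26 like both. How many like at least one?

|A union B| = |A| + |B| - |A intersect B| = 66 + 30 - 26.

Final answer: 70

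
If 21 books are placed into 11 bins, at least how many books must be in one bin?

By the pigeonhole principle: ceiling(21/11).

Final answer: 2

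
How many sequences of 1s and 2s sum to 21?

Condition on the final move: it is a 1-step (f(n-1) ways to get there) or a 2-step (f(n-2) ways), so f(n) = f(n-1) + f(n-2), with f(1)=1, f(2)=2.
Building up term by term: f(1)=1, f(2)=2, f(3)=3, f(4)=5, f(5)=8, f(6)=13, f(7)=21, f(8)=34, f(9)=55, f(10)=89, f(11)=144, f(12)=233, f(13)=377, f(14)=610, f(15)=987, f(16)=1597, f(17)=2584, f(18)=4181, f(19)=6765, f(20)=10946, f(21)=17711.

Final answer: 17711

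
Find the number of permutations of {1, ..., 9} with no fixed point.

Derangements satisfy D(n) = (n-1)(D(n-1) + D(n-2)), starting from D(0)=1, D(1)=0.
Building up: D(2)=1, D(3)=2, D(4)=9, D(5)=44, D(6)=265, D(7)=1854, D(8)=14833.
D(9) = 8 x (D(8) + D(7)) = 8 x (14833 + 1854).

Final answer: D(9) = 133496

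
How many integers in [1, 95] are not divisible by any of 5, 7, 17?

|div by 5|=19, |div by 7|=13, |div by 17|=5.
|div by 5&7|=2, |div by 5&17|=1, |div by 7&17|=0, |div by all|=0.
By inclusion-exclusion, divisible by at least one: 19+13+5-2-1-0+0 = 34.
Not divisible by any: 95 - 34.

Final answer: 61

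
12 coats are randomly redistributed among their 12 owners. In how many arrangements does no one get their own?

D(n) = (n-1)(D(n-1) + D(n-2)), D(0)=1, D(1)=0.
D(2) = 1 x (0 + 1) = 1
D(3) = 2 x (1 + 0) = 2
D(4) = 3 x (2 + 1) = 9
D(5) = 4 x (9 + 2) = 44
D(6) = 5 x (44 + 9) = 265
D(7) = 6 x (265 + 44) = 1854
D(8) = 7 x (1854 + 265) = 14833
D(9) = 8 x (14833 + 1854) = 133496
D(10) = 9 x (133496 + 14833) = 1334961
D(11) = 10 x (1334961 + 133496) = 14684570
D(12) = 11 x (D(11) + D(10)) = 11 x (14684570 + 1334961)

Final answer: D(12) = 176214841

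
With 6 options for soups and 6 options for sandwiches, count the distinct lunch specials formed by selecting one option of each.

By the multiplication principle: 6 x 6.

Final answer: 36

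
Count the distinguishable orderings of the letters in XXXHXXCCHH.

Letters (C:2, H:3, X:5). Total letters: 10.
Permutations = 10!/(5! x 3! x 2!).

Final answer: 2520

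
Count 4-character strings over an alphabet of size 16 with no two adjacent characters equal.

Let g(n) count such strings. g(1) = 16, and each valid string of length n-1 extends in 15 ways (any symbol but the last), so g(n) = 15 g(n-1).
Total: g(4) = 16 x 15^3.

Final answer: 16 x 15^{3} = 54000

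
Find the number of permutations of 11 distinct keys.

The number of ways to arrange 11 distinct objects is 11!.

Final answer: 11! = 39916800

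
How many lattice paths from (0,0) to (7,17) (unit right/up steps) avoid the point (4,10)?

Total paths to (7,17): C(24,17) = 346104.
Paths through (4,10): C(14,10) x C(10,7) = 120120.
Avoiding (4,10): 346104 - 120120.

Final answer: 225984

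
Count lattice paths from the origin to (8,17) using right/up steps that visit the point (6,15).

Paths (0,0)->(6,15): C(21,15) = 54264.
Paths (6,15)->(8,17): C(4,2) = 6.
By multiplication principle: 54264 x 6.

Final answer: 325584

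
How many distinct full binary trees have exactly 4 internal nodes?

This is a standard Catalan-number count: the answer is C_n. Here n = 4.
Using C_0 = 1 and C_(k+1) = C_k x 2(2k+1)/(k+2), build up term by term: C_1=1, C_2=2, C_3=5, C_4=14.

Final answer: C_{4} = 14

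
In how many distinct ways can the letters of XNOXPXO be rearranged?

Letters (N:1, O:2, P:1, X:3). Total letters: 7.
Permutations = 7!/(3! x 2!).

Final answer: 420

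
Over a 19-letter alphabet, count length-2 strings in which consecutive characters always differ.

Let g(n) count such strings. g(1) = 19, and each valid string of length n-1 extends in 18 ways (any symbol but the last), so g(n) = 18 g(n-1).
Total: g(2) = 19 x 18^1.

Final answer: 19 x 18^{1} = 342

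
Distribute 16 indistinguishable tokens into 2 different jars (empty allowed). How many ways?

Stars and bars: C(n+k-1, k-1) = C(17,1).

Final answer: C(17,1) = 17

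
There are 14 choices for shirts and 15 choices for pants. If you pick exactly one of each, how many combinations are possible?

By the multiplication principle: 14 x 15.

Final answer: 210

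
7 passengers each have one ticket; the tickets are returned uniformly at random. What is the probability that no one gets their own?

Derangements satisfy D(n) = (n-1)(D(n-1) + D(n-2)), starting from D(0)=1, D(1)=0.
Building up: D(2)=1, D(3)=2, D(4)=9, D(5)=44, D(6)=265, D(7)=1854.
Total arrangements: 7! = 5040.
Probability = D(7)/7! = 103/280.

Final answer: D(7)/7! = 1854/5040 = 0.367857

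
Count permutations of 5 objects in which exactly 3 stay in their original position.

Choose which 3 elements are fixed: C(5,3) = 10.
Derange the remaining 2 using D(j) = (j-1)(D(j-1) + D(j-2)), D(0)=1, D(1)=0: D(2)=1.
Total: 10 x 1.

Final answer: C(5,3) D(2) = 10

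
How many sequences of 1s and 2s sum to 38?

Let f(n) be the number of climbs. Removing the last move (1 or 2 steps) gives f(n) = f(n-1) + f(n-2); base cases f(1)=1, f(2)=2.
Computing successive values: f(1)=1, f(2)=2, f(3)=3, f(4)=5, f(5)=8, f(6)=13, f(7)=21, f(8)=34, f(9)=55, f(10)=89, f(11)=144, f(12)=233, f(13)=377, f(14)=610, f(15)=987, f(16)=1597, f(17)=2584, f(18)=4181, f(19)=6765, f(20)=10946, f(21)=17711, f(22)=28657, f(23)=46368, f(24)=75025, f(25)=121393, f(26)=196418, f(27)=317811, f(28)=514229, f(29)=832040, f(30)=1346269, f(31)=2178309, f(32)=3524578, f(33)=5702887, f(34)=9227465, f(35)=14930352, f(36)=24157817, f(37)=39088169, f(38)=63245986.

Final answer: 63245986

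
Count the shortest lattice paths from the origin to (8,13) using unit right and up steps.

Each path has 8 right steps and 13 up steps in some order (21 steps total).
Choose which 13 of the 21 steps are up: C(21,13).

Final answer: C(21,13) = 203490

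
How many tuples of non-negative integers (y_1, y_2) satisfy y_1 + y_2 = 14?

Stars and bars with 14 stars and 1 bars:
C(14+2-1, 2-1) = C(15,1).

Final answer: C(15,1) = 15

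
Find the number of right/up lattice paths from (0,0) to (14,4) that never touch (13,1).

Total paths to (14,4): C(18,4) = 3060.
Paths through (13,1): C(14,1) x C(4,3) = 56.
Avoiding (13,1): 3060 - 56.

Final answer: 3004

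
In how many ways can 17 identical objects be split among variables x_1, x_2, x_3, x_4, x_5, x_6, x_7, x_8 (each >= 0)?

Stars and bars with 17 stars and 7 bars:
C(17+8-1, 8-1) = C(24,7).

Final answer: C(24,7) = 346104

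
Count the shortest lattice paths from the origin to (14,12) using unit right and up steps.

Each path has 14 right steps and 12 up steps in some order (26 steps total).
Choose which 12 of the 26 steps are up: C(26,12).

Final answer: C(26,12) = 9657700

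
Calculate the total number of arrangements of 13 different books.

The number of ways to arrange 13 distinct objects is 13!.

Final answer: 13! = 6227020800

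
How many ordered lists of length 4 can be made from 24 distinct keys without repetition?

P(24,4) = 24!/(24-4)! = 24!/20!.

Final answer: P(24,4) = 255024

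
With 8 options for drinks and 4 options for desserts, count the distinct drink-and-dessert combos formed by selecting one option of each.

By the multiplication principle: 8 x 4.

Final answer: 32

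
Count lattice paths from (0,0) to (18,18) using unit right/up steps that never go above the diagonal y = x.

Total monotonic paths to (18,18): C(36,18) = 9075135300.
By the reflection principle, paths that go above the diagonal number C(36,19) = 8597496600.
Valid Dyck paths: 9075135300 - 8597496600.
(This is the Catalan number C_{18}.)

Final answer: C_{18} = 477638700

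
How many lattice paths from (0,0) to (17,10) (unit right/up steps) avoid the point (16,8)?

Total paths to (17,10): C(27,10) = 8436285.
Paths through (16,8): C(24,8) x C(3,2) = 2206413.
Avoiding (16,8): 8436285 - 2206413.

Final answer: 6229872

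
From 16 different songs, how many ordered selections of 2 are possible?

P(16,2) = 16!/(16-2)! = 16!/14!.

Final answer: P(16,2) = 240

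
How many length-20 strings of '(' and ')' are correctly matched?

This is counted by the nth Catalan number C_n. Here n = 10 (pairs).
C_n = (2n)!/(n!(n+1)!), so C_{10} = 20!/(10! x 11!) = C(20,10)/11 = 184756/11.

Final answer: C_{10} = 16796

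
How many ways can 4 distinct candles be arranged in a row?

The number of ways to arrange 4 distinct objects is 4!.

Final answer: 4! = 24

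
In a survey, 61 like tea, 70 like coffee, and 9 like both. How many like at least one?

|A union B| = |A| + |B| - |A intersect B| = 61 + 70 - 9.

Final answer: 122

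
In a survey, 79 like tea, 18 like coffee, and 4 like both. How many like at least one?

|A union B| = |A| + |B| - |A intersect B| = 79 + 18 - 4.

Final answer: 93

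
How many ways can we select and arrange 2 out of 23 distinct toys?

P(23,2) = 23!/(23-2)! = 23!/21!.

Final answer: P(23,2) = 506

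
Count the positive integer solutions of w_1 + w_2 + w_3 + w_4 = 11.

Substitute w'_i = w_i - 1 (so w'_i >= 0). Then sum w'_i = 11 - 4 = 7.
Stars and bars: C(7+4-1, 4-1) = C(10,3).

Final answer: C(10,3) = 120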